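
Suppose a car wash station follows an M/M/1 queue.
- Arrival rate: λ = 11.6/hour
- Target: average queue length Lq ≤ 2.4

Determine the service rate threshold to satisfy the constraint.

For M/M/1: Lq = λ²/(μ(μ-λ))
Need Lq ≤ 2.4, i.e. μ(μ-λ) ≥ λ²/2.4
μ² - 11.6μ - 134.56/2.4 ≥ 0  →  μ² - 11.6μ - 56.06667 ≥ 0
Quadratic formula (positive root): μ = [λ + √(λ² + 4×56.06667)]/2
Discriminant: 134.56 + 4×56.06667 = 358.8267, √358.8267 = 18.94272
μ ≥ (11.6 + 18.94272)/2 = 15.2714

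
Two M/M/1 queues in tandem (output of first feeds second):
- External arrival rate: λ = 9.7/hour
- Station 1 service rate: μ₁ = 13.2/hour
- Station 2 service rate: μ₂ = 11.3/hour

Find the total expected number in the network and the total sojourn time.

By Jackson's theorem, each station behaves as independent M/M/1.
Station 1: ρ₁ = 9.7/13.2 = 0.7348, L₁ = ρ₁/(1-ρ₁) = λ/(μ₁-λ) = 9.7/3.50 = 2.7714
Station 2: ρ₂ = 9.7/11.3 = 0.8584, L₂ = ρ₂/(1-ρ₂) = λ/(μ₂-λ) = 9.7/1.60 = 6.0625
Total: L = L₁ + L₂ = 2.7714 + 6.0625 = 8.8339
W = L/λ = 8.8339/9.7 = 0.9107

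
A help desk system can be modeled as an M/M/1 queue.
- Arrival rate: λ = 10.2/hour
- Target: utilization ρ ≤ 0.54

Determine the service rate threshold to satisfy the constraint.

ρ = λ/μ, so μ = λ/ρ
μ ≥ 10.2/0.54 = 18.8889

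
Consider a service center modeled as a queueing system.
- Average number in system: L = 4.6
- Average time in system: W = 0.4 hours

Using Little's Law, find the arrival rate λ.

Little's Law: L = λW, so λ = L/W
λ = 4.6/0.4 = 11.5000 customers/hour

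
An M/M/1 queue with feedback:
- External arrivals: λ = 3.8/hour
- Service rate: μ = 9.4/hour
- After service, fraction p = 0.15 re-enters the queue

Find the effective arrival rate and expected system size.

Effective arrival rate: λ_eff = λ/(1-p) = 3.8/(1-0.15) = 3.8/0.85 = 4.4706
ρ = λ_eff/μ = 4.4706/9.4 = 0.4756
L = ρ/(1-ρ) = 0.4756/(1-0.4756) = 0.9069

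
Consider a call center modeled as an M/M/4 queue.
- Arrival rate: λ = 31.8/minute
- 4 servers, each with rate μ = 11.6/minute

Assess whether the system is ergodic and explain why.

Stability requires ρ = λ/(cμ) < 1
ρ = 31.8/(4 × 11.6) = 31.8/46.40 = 0.6853
Since 0.6853 < 1, the system is STABLE.
The servers are busy 68.53% of the time.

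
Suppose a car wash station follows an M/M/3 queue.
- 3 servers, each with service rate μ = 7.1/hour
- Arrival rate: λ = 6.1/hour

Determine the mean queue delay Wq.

Traffic intensity: ρ = λ/(cμ) = 6.1/(3×7.1) = 0.2864
Since ρ = 0.2864 < 1, system is stable.
Offered load a = λ/μ = cρ = 6.1/7.1 = 0.8592
P₀ = [ Σₙ₌₀^2 aⁿ/n! + a^3/(3!(1-ρ)) ]⁻¹
Σ = a^0/0! + a^1/1! + a^2/2! = 1.0000 + 0.85915 + 0.36907 = 2.2282
a^3/(3!(1-ρ)) = 0.6342/(6 × 0.7136) = 0.1481
P₀ = 1/(2.2282 + 0.1481) = 0.4208
Lq = P₀·a^3·ρ / (3!(1-ρ)²) = 0.42081 × 0.63418 × 0.28638 / (6 × 0.50925) = 0.02501
Wq = Lq/λ = 0.025014/6.1 = 0.004101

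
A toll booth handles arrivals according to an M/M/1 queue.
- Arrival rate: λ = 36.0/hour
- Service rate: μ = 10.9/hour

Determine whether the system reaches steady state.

Stability requires ρ = λ/(cμ) < 1
ρ = 36.0/(1 × 10.9) = 36.0/10.90 = 3.3028
Since 3.3028 ≥ 1, the system is UNSTABLE.
Queue grows without bound. Need μ > λ = 36.0.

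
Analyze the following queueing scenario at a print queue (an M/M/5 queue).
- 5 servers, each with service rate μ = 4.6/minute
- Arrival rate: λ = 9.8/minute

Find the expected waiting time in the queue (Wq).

Traffic intensity: ρ = λ/(cμ) = 9.8/(5×4.6) = 0.4261
Since ρ = 0.4261 < 1, system is stable.
Offered load a = λ/μ = cρ = 9.8/4.6 = 2.1304
P₀ = [ Σₙ₌₀^4 aⁿ/n! + a^5/(5!(1-ρ)) ]⁻¹
Σ = a^0/0! + a^1/1! + a^2/2! + a^3/3! + a^4/4! = 1.0000 + 2.1304 + 2.2694 + 1.6116 + 0.8583 = 7.8697
a^5/(5!(1-ρ)) = 43.8875/(120 × 0.5739) = 0.6373
P₀ = 1/(7.8697 + 0.6373) = 0.1176
Lq = P₀·a^5·ρ / (5!(1-ρ)²) = 0.11755 × 43.8875 × 0.42609 / (120 × 0.32938) = 0.05561
Wq = Lq/λ = 0.055615/9.8 = 0.005675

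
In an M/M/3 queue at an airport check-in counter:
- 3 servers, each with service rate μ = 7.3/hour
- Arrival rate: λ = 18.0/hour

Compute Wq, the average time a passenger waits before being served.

Traffic intensity: ρ = λ/(cμ) = 18.0/(3×7.3) = 0.8219
Since ρ = 0.8219 < 1, system is stable.
Offered load a = λ/μ = cρ = 18.0/7.3 = 2.4658
P₀ = [ Σₙ₌₀^2 aⁿ/n! + a^3/(3!(1-ρ)) ]⁻¹
Σ = a^0/0! + a^1/1! + a^2/2! = 1.00000 + 2.46575 + 3.03997 = 6.5057
a^3/(3!(1-ρ)) = 14.9916/(6 × 0.178082) = 14.0306
P₀ = 1/(6.5057 + 14.0306) = 0.04869
Lq = P₀·a^3·ρ / (3!(1-ρ)²) = 0.04869 × 14.9916 × 0.8219 / (6 × 0.03171) = 3.1533
Wq = Lq/λ = 3.1533/18.0 = 0.1752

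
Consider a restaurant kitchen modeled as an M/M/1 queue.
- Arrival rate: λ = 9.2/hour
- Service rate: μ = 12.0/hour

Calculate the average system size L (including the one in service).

ρ = λ/μ = 9.2/12.0 = 0.7667
For M/M/1: L = λ/(μ-λ)
L = 9.2/(12.0-9.2) = 9.2/2.80
L = 3.2857 orders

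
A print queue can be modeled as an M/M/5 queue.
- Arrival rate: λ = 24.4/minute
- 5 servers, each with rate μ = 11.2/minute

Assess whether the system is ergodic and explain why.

Stability requires ρ = λ/(cμ) < 1
ρ = 24.4/(5 × 11.2) = 24.4/56.00 = 0.4357
Since 0.4357 < 1, the system is STABLE.
The servers are busy 43.57% of the time.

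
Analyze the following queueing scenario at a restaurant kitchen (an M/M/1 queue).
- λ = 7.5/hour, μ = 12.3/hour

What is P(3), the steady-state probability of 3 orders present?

ρ = λ/μ = 7.5/12.3 = 0.60976
P(n) = (1-ρ)ρⁿ
P(3) = (1-0.60976) × 0.60976^3
P(3) = 0.39024 × 0.22671
P(3) = 0.08847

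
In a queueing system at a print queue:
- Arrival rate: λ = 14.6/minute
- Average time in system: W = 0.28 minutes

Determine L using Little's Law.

Little's Law: L = λW
L = 14.6 × 0.28 = 4.0880 jobs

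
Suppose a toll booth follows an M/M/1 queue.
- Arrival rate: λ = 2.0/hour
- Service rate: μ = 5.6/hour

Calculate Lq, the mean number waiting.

ρ = λ/μ = 2.0/5.6 = 0.3571
For M/M/1: Lq = λ²/(μ(μ-λ))
Lq = 4.00/(5.6 × 3.60)
Lq = 0.1984 vehicles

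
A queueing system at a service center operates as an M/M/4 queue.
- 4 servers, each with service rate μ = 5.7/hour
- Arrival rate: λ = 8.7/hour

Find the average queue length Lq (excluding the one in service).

Traffic intensity: ρ = λ/(cμ) = 8.7/(4×5.7) = 0.3816
Since ρ = 0.3816 < 1, system is stable.
Offered load a = λ/μ = cρ = 8.7/5.7 = 1.5263
P₀ = [ Σₙ₌₀^3 aⁿ/n! + a^4/(4!(1-ρ)) ]⁻¹
Σ = a^0/0! + a^1/1! + a^2/2! + a^3/3! = 1.00000 + 1.52632 + 1.16482 + 0.592628 = 4.2838
a^4/(4!(1-ρ)) = 5.4272/(24 × 0.6184) = 0.3657
P₀ = 1/(4.2838 + 0.3657) = 0.2151
Lq = P₀·a^4·ρ / (4!(1-ρ)²) = 0.21508 × 5.4272 × 0.38158 / (24 × 0.38244) = 0.04853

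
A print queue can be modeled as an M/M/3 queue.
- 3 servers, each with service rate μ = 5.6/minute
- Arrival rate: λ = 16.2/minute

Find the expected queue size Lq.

Traffic intensity: ρ = λ/(cμ) = 16.2/(3×5.6) = 0.9643
Since ρ = 0.9643 < 1, system is stable.
Offered load a = λ/μ = cρ = 16.2/5.6 = 2.8929
P₀ = [ Σₙ₌₀^2 aⁿ/n! + a^3/(3!(1-ρ)) ]⁻¹
Σ = a^0/0! + a^1/1! + a^2/2! = 1.0000 + 2.8929 + 4.1843 = 8.0772
a^3/(3!(1-ρ)) = 24.20923/(6 × 0.03571429) = 112.9764
P₀ = 1/(8.0772 + 112.9764) = 0.008261
Lq = P₀·a^3·ρ / (3!(1-ρ)²) = 0.008260805 × 24.20923 × 0.9642857 / (6 × 0.001275510) = 25.1985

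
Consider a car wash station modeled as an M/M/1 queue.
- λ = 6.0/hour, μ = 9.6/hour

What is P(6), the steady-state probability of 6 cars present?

ρ = λ/μ = 6.0/9.6 = 0.6250
P(n) = (1-ρ)ρⁿ
P(6) = (1-0.6250) × 0.6250^6
P(6) = 0.3750 × 0.05960
P(6) = 0.02235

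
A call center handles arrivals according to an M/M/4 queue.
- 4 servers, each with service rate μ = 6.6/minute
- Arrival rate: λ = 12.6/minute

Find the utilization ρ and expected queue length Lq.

Traffic intensity: ρ = λ/(cμ) = 12.6/(4×6.6) = 0.4773
Since ρ = 0.4773 < 1, system is stable.
Offered load a = λ/μ = cρ = 12.6/6.6 = 1.9091
P₀ = [ Σₙ₌₀^3 aⁿ/n! + a^4/(4!(1-ρ)) ]⁻¹
Σ = a^0/0! + a^1/1! + a^2/2! + a^3/3! = 1.0000 + 1.9091 + 1.8223 + 1.1597 = 5.8911
a^4/(4!(1-ρ)) = 13.2833/(24 × 0.52273) = 1.0588
P₀ = 1/(5.8911 + 1.0588) = 0.1439
Lq = P₀·a^4·ρ / (4!(1-ρ)²) = 0.1439 × 13.2833 × 0.4773 / (24 × 0.2732) = 0.1391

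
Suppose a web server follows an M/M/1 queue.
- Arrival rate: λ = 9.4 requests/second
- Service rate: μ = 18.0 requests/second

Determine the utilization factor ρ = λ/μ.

Server utilization: ρ = λ/μ
ρ = 9.4/18.0 = 0.5222
The server is busy 52.22% of the time.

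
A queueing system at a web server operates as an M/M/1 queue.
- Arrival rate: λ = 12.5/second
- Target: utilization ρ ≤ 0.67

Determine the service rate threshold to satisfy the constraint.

ρ = λ/μ, so μ = λ/ρ
μ ≥ 12.5/0.67 = 18.6567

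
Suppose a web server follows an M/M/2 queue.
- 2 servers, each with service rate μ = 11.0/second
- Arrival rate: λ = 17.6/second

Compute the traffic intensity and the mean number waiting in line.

Traffic intensity: ρ = λ/(cμ) = 17.6/(2×11.0) = 0.8000
Since ρ = 0.8000 < 1, system is stable.
Offered load a = λ/μ = cρ = 17.6/11.0 = 1.6000
P₀ = [ Σₙ₌₀^1 aⁿ/n! + a^2/(2!(1-ρ)) ]⁻¹
Σ = a^0/0! + a^1/1! = 1.0000 + 1.6000 = 2.6000
a^2/(2!(1-ρ)) = 2.5600/(2 × 0.2000) = 6.4000
P₀ = 1/(2.6000 + 6.4000) = 0.1111
Lq = P₀·a^2·ρ / (2!(1-ρ)²) = 0.11111 × 2.5600 × 0.80000 / (2 × 0.040000) = 2.8444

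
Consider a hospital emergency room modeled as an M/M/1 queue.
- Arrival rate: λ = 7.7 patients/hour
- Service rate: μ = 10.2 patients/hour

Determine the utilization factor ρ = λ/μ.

Server utilization: ρ = λ/μ
ρ = 7.7/10.2 = 0.7549
The server is busy 75.49% of the time.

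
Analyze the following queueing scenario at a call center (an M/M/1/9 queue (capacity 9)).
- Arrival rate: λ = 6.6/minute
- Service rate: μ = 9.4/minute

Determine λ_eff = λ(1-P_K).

ρ = λ/μ = 6.6/9.4 = 0.70213
P₀ = (1-ρ)/(1-ρ^(K+1)) = (1-0.70213)/(1-0.70213^10) = 0.2979/0.9709 = 0.3068
P_K = P₀×ρ^K = 0.3068 × 0.70213^9 = 0.3068 × 0.04147 = 0.01272
λ_eff = λ(1-P_K) = 6.6 × (1 - 0.01272) = 6.6 × 0.98728 = 6.5160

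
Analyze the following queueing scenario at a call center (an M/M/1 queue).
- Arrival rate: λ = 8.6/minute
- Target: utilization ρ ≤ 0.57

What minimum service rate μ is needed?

ρ = λ/μ, so μ = λ/ρ
μ ≥ 8.6/0.57 = 15.0877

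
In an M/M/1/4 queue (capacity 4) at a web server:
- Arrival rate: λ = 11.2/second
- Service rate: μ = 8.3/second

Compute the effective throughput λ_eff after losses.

ρ = λ/μ = 11.2/8.3 = 1.3494
P₀ = (1-ρ)/(1-ρ^(K+1)) = (1-1.3494)/(1-1.3494^5) = -0.3494/-3.4741 = 0.1006
P_K = P₀×ρ^K = 0.1006 × 1.3494^4 = 0.1006 × 3.3156 = 0.3335
λ_eff = λ(1-P_K) = 11.2 × (1 - 0.33346) = 11.2 × 0.66654 = 7.4652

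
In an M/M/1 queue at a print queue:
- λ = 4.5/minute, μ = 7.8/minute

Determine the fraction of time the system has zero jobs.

ρ = λ/μ = 4.5/7.8 = 0.5769
P(0) = 1 - ρ = 1 - 0.5769 = 0.4231
The server is idle 42.31% of the time.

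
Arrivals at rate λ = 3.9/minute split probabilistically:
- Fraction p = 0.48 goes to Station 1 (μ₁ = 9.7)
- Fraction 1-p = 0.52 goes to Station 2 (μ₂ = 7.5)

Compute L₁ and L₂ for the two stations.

Effective rates: λ₁ = 3.9×0.48 = 1.872, λ₂ = 3.9×0.52 = 2.028
Station 1: ρ₁ = 1.872/9.7 = 0.19299, L₁ = ρ₁/(1-ρ₁) = 0.19299/(1-0.19299) = 0.2391
Station 2: ρ₂ = 2.028/7.5 = 0.2704, L₂ = ρ₂/(1-ρ₂) = 0.2704/(1-0.2704) = 0.3706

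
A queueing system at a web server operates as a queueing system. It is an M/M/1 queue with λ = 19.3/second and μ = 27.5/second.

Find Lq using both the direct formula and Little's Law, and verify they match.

Method 1 (direct): Lq = λ²/(μ(μ-λ)) = 372.49/(27.5 × 8.20) = 1.6518

Method 2 (Little's Law):
W = 1/(μ-λ) = 1/8.20 = 0.1219512
Wq = W - 1/μ = 0.1219512 - 0.03636364 = 0.085588
Lq = λWq = 19.3 × 0.085588 = 1.6518 ✔ (matches Method 1)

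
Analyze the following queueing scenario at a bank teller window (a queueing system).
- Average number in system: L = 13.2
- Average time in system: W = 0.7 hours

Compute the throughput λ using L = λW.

Little's Law: L = λW, so λ = L/W
λ = 13.2/0.7 = 18.8571 transactions/hour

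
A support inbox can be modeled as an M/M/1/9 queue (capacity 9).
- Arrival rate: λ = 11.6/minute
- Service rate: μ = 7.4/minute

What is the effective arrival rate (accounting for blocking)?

ρ = λ/μ = 11.6/7.4 = 1.56757
P₀ = (1-ρ)/(1-ρ^(K+1)) = (1-1.56757)/(1-1.56757^10) = -0.5676/-88.5920 = 0.006407
P_K = P₀×ρ^K = 0.006407 × 1.56757^9 = 0.006407 × 57.1535 = 0.3662
λ_eff = λ(1-P_K) = 11.6 × (1 - 0.366156) = 11.6 × 0.633844 = 7.3526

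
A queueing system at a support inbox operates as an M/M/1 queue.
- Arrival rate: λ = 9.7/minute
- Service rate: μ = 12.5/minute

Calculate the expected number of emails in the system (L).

ρ = λ/μ = 9.7/12.5 = 0.7760
For M/M/1: L = λ/(μ-λ)
L = 9.7/(12.5-9.7) = 9.7/2.80
L = 3.4643 emails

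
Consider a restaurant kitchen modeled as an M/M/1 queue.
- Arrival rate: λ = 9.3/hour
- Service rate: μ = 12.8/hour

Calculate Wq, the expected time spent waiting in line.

First, compute utilization: ρ = λ/μ = 9.3/12.8 = 0.7266
For M/M/1: Wq = λ/(μ(μ-λ))
Wq = 9.3/(12.8 × (12.8-9.3))
Wq = 9.3/(12.8 × 3.50)
Wq = 0.2076 hours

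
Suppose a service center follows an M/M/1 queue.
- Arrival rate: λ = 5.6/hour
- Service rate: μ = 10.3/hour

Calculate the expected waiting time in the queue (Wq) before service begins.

First, compute utilization: ρ = λ/μ = 5.6/10.3 = 0.5437
For M/M/1: Wq = λ/(μ(μ-λ))
Wq = 5.6/(10.3 × (10.3-5.6))
Wq = 5.6/(10.3 × 4.70)
Wq = 0.1157 hours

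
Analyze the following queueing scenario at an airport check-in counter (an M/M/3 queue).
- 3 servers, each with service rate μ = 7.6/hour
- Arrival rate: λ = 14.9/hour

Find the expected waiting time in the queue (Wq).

Traffic intensity: ρ = λ/(cμ) = 14.9/(3×7.6) = 0.6535
Since ρ = 0.6535 < 1, system is stable.
Offered load a = λ/μ = cρ = 14.9/7.6 = 1.9605
P₀ = [ Σₙ₌₀^2 aⁿ/n! + a^3/(3!(1-ρ)) ]⁻¹
Σ = a^0/0! + a^1/1! + a^2/2! = 1.00000 + 1.96053 + 1.92183 = 4.8824
a^3/(3!(1-ρ)) = 7.5356/(6 × 0.34649) = 3.6247
P₀ = 1/(4.8824 + 3.6247) = 0.1175
Lq = P₀·a^3·ρ / (3!(1-ρ)²) = 0.11755 × 7.5356 × 0.65351 / (6 × 0.12006) = 0.8036
Wq = Lq/λ = 0.8036/14.9 = 0.05393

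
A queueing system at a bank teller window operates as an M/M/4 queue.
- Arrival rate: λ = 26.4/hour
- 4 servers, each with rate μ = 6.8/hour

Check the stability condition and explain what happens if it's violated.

Stability requires ρ = λ/(cμ) < 1
ρ = 26.4/(4 × 6.8) = 26.4/27.20 = 0.9706
Since 0.9706 < 1, the system is STABLE.
The servers are busy 97.06% of the time.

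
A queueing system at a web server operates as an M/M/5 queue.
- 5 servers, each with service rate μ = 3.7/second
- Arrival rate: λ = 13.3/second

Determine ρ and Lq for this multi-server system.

Traffic intensity: ρ = λ/(cμ) = 13.3/(5×3.7) = 0.7189
Since ρ = 0.7189 < 1, system is stable.
Offered load a = λ/μ = cρ = 13.3/3.7 = 3.5946
P₀ = [ Σₙ₌₀^4 aⁿ/n! + a^5/(5!(1-ρ)) ]⁻¹
Σ = a^0/0! + a^1/1! + a^2/2! + a^3/3! + a^4/4! = 1.00000 + 3.59459 + 6.46056 + 7.74103 + 6.95646 = 25.7526
a^5/(5!(1-ρ)) = 600.1359/(120 × 0.281081) = 17.7925
P₀ = 1/(25.7526 + 17.7925) = 0.02296
Lq = P₀·a^5·ρ / (5!(1-ρ)²) = 0.022965 × 600.1359 × 0.71892 / (120 × 0.079007) = 1.0451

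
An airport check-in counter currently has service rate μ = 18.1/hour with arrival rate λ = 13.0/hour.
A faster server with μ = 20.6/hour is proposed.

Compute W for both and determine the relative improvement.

System 1: ρ₁ = 13.0/18.1 = 0.7182, W₁ = 1/(18.1-13.0) = 0.1961
System 2: ρ₂ = 13.0/20.6 = 0.6311, W₂ = 1/(20.6-13.0) = 0.1316
Improvement: (W₁-W₂)/W₁ = (0.1961-0.1316)/0.1961 = 32.89%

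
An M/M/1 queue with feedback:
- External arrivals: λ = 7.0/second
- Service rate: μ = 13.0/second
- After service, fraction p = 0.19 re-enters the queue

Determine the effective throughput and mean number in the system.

Effective arrival rate: λ_eff = λ/(1-p) = 7.0/(1-0.19) = 7.0/0.81 = 8.6420
ρ = λ_eff/μ = 8.6420/13.0 = 0.66477
L = ρ/(1-ρ) = 0.66477/(1-0.66477) = 1.9830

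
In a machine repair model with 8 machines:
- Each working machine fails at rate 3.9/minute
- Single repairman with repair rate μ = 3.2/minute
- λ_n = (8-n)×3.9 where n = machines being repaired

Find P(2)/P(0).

P(2)/P(0) = ∏_{i=0}^{2-1} λ_i/μ_{i+1}
= (8-0)×3.9/3.2 × (8-1)×3.9/3.2
= 83.1797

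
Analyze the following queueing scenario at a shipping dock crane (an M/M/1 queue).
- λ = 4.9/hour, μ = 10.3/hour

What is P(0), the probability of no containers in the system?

ρ = λ/μ = 4.9/10.3 = 0.4757
P(0) = 1 - ρ = 1 - 0.4757 = 0.5243
The server is idle 52.43% of the time.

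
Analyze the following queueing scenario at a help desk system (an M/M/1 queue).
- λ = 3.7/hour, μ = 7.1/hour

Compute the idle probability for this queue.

ρ = λ/μ = 3.7/7.1 = 0.5211
P(0) = 1 - ρ = 1 - 0.5211 = 0.4789
The server is idle 47.89% of the time.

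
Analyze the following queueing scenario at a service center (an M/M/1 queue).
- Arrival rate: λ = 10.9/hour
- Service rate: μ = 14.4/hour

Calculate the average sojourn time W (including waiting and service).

First, compute utilization: ρ = λ/μ = 10.9/14.4 = 0.7569
For M/M/1: W = 1/(μ-λ)
W = 1/(14.4-10.9) = 1/3.50
W = 0.2857 hours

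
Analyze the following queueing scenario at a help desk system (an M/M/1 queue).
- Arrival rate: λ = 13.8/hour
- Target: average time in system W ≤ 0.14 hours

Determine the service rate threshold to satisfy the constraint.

For M/M/1: W = 1/(μ-λ)
Need W ≤ 0.14, so 1/(μ-λ) ≤ 0.14
μ - λ ≥ 1/0.14 = 7.1429
μ ≥ 13.8 + 7.1429 = 20.9429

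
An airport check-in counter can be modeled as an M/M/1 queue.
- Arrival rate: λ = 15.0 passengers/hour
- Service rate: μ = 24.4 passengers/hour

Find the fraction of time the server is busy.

Server utilization: ρ = λ/μ
ρ = 15.0/24.4 = 0.6148
The server is busy 61.48% of the time.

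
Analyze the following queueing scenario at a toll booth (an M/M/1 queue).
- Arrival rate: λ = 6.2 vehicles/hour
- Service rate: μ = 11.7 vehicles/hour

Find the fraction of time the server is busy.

Server utilization: ρ = λ/μ
ρ = 6.2/11.7 = 0.5299
The server is busy 52.99% of the time.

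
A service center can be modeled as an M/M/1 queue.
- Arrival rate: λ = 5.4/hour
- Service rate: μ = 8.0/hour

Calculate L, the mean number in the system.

ρ = λ/μ = 5.4/8.0 = 0.6750
For M/M/1: L = λ/(μ-λ)
L = 5.4/(8.0-5.4) = 5.4/2.60
L = 2.0769 customers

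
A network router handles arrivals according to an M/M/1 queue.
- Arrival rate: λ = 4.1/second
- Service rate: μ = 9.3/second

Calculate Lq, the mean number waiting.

ρ = λ/μ = 4.1/9.3 = 0.4409
For M/M/1: Lq = λ²/(μ(μ-λ))
Lq = 16.81/(9.3 × 5.20)
Lq = 0.3476 packets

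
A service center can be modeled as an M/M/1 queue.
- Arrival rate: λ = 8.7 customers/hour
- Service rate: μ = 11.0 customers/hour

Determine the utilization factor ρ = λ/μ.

Server utilization: ρ = λ/μ
ρ = 8.7/11.0 = 0.7909
The server is busy 79.09% of the time.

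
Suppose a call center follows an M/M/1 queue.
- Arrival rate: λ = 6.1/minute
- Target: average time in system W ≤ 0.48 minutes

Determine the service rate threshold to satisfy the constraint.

For M/M/1: W = 1/(μ-λ)
Need W ≤ 0.48, so 1/(μ-λ) ≤ 0.48
μ - λ ≥ 1/0.48 = 2.0833
μ ≥ 6.1 + 2.0833 = 8.1833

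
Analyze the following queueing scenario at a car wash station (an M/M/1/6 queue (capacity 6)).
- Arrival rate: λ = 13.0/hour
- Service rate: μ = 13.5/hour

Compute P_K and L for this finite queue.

ρ = λ/μ = 13.0/13.5 = 0.96296
P₀ = (1-ρ)/(1-ρ^(K+1)) = (1-0.96296)/(1-0.96296^7) = 0.03704/0.2322 = 0.1595
P_K = P₀×ρ^K = 0.1595 × 0.96296^6 = 0.1595 × 0.7974 = 0.1272
Blocking probability P_6 = 0.1272 (12.72%)
L = ρ[1 - (K+1)ρ^K + Kρ^(K+1)] / [(1-ρ)(1-ρ^(K+1))]
L = 0.96296 × (1 - 7×0.7973509 + 6×0.7678170) / ((1 - 0.96296) × (1 - 0.7678170)) = 2.8492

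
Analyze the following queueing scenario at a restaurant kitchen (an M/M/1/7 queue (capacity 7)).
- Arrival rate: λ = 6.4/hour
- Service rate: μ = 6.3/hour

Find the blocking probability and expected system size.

ρ = λ/μ = 6.4/6.3 = 1.015873
P₀ = (1-ρ)/(1-ρ^(K+1)) = (1-1.015873)/(1-1.015873^8) = -0.01587/-0.1343 = 0.1182
P_K = P₀×ρ^K = 0.1182 × 1.015873^7 = 0.1182 × 1.1165 = 0.1320
Blocking probability P_7 = 0.1320 (13.20%)
L = ρ[1 - (K+1)ρ^K + Kρ^(K+1)] / [(1-ρ)(1-ρ^(K+1))]
L = 1.015873 × (1 - 8×1.11654421 + 7×1.13426712) / ((1 - 1.015873) × (1 - 1.13426712)) = 3.5827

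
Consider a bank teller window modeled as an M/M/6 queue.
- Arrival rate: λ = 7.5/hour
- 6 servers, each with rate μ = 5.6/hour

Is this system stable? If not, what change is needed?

Stability requires ρ = λ/(cμ) < 1
ρ = 7.5/(6 × 5.6) = 7.5/33.60 = 0.2232
Since 0.2232 < 1, the system is STABLE.
The servers are busy 22.32% of the time.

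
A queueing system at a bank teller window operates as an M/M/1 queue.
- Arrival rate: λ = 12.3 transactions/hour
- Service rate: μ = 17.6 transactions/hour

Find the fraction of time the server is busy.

Server utilization: ρ = λ/μ
ρ = 12.3/17.6 = 0.6989
The server is busy 69.89% of the time.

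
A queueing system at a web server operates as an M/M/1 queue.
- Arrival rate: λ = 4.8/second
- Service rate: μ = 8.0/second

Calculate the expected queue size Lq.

ρ = λ/μ = 4.8/8.0 = 0.6000
For M/M/1: Lq = λ²/(μ(μ-λ))
Lq = 23.04/(8.0 × 3.20)
Lq = 0.9000 requests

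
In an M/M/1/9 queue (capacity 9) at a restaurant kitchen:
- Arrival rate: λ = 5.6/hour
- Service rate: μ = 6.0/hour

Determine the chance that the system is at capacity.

ρ = λ/μ = 5.6/6.0 = 0.93333
P₀ = (1-ρ)/(1-ρ^(K+1)) = (1-0.93333)/(1-0.93333^10) = 0.06667/0.4984 = 0.1338
P_K = P₀×ρ^K = 0.13377 × 0.93333^9 = 0.13377 × 0.53742 = 0.07189
Blocking probability = 7.19%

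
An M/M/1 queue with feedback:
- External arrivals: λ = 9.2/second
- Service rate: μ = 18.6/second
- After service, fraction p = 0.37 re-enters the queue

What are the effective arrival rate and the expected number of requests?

Effective arrival rate: λ_eff = λ/(1-p) = 9.2/(1-0.37) = 9.2/0.63 = 14.60317
ρ = λ_eff/μ = 14.60317/18.6 = 0.785117
L = ρ/(1-ρ) = 0.785117/(1-0.785117) = 3.6537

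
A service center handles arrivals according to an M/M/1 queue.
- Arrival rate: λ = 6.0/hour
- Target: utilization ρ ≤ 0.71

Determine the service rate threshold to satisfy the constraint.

ρ = λ/μ, so μ = λ/ρ
μ ≥ 6.0/0.71 = 8.4507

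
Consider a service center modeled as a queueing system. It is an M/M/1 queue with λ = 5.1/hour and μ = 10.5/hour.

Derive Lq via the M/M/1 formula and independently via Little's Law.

Method 1 (direct): Lq = λ²/(μ(μ-λ)) = 26.01/(10.5 × 5.40) = 0.4587

Method 2 (Little's Law):
W = 1/(μ-λ) = 1/5.40 = 0.18519
Wq = W - 1/μ = 0.18519 - 0.095238 = 0.08995
Lq = λWq = 5.1 × 0.08995 = 0.4587 ✔ (matches Method 1)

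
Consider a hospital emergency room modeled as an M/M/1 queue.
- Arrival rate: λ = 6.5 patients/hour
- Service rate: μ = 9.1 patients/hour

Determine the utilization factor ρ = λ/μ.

Server utilization: ρ = λ/μ
ρ = 6.5/9.1 = 0.7143
The server is busy 71.43% of the time.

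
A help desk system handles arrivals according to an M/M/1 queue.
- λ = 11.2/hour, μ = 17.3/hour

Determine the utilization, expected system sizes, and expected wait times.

Step 1: ρ = λ/μ = 11.2/17.3 = 0.6474
Step 2: L = λ/(μ-λ) = 11.2/6.10 = 1.8361
Step 3: Lq = λ²/(μ(μ-λ)) = 125.44/(17.3×6.10) = 1.1887
Step 4: W = 1/(μ-λ) = 1/6.10 = 0.163934
Step 5: Wq = λ/(μ(μ-λ)) = 11.2/(17.3×6.10) = 0.1061
Step 6: P(0) = 1-ρ = 0.3526
Verify: L = λW = 11.2×0.163934 = 1.8361 ✔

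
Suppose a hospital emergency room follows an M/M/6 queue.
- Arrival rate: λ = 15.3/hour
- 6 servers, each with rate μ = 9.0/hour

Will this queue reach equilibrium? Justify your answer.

Stability requires ρ = λ/(cμ) < 1
ρ = 15.3/(6 × 9.0) = 15.3/54.00 = 0.2833
Since 0.2833 < 1, the system is STABLE.
The servers are busy 28.33% of the time.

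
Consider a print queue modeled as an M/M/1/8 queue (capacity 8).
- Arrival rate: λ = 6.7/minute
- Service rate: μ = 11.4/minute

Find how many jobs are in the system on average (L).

ρ = λ/μ = 6.7/11.4 = 0.58772
P₀ = (1-ρ)/(1-ρ^(K+1)) = (1-0.58772)/(1-0.58772^9) = 0.4123/0.9916 = 0.4158
P_K = P₀×ρ^K = 0.41576 × 0.58772^8 = 0.41576 × 0.014235 = 0.005918
L = ρ[1 - (K+1)ρ^K + Kρ^(K+1)] / [(1-ρ)(1-ρ^(K+1))]
L = 0.58772 × (1 - 9×0.014235 + 8×0.0083663) / ((1 - 0.58772) × (1 - 0.0083663)) = 1.3496 jobs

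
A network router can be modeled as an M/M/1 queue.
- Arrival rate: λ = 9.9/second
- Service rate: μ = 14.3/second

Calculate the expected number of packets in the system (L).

ρ = λ/μ = 9.9/14.3 = 0.6923
For M/M/1: L = λ/(μ-λ)
L = 9.9/(14.3-9.9) = 9.9/4.40
L = 2.2500 packets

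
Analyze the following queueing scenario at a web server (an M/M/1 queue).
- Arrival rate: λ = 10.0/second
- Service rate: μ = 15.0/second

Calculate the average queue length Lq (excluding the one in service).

ρ = λ/μ = 10.0/15.0 = 0.6667
For M/M/1: Lq = λ²/(μ(μ-λ))
Lq = 100.00/(15.0 × 5.00)
Lq = 1.3333 requests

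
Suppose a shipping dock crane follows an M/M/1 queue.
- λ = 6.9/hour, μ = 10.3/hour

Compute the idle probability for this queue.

ρ = λ/μ = 6.9/10.3 = 0.6699
P(0) = 1 - ρ = 1 - 0.6699 = 0.3301
The server is idle 33.01% of the time.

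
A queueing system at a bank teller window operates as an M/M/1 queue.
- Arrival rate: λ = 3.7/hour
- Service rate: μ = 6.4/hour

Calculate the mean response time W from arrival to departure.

First, compute utilization: ρ = λ/μ = 3.7/6.4 = 0.5781
For M/M/1: W = 1/(μ-λ)
W = 1/(6.4-3.7) = 1/2.70
W = 0.3704 hours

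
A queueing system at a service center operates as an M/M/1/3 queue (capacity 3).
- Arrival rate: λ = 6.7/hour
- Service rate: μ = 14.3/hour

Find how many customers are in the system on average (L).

ρ = λ/μ = 6.7/14.3 = 0.46853
P₀ = (1-ρ)/(1-ρ^(K+1)) = (1-0.46853)/(1-0.46853^4) = 0.5315/0.9518 = 0.5584
P_K = P₀×ρ^K = 0.55838 × 0.46853^3 = 0.55838 × 0.10285 = 0.05743
L = ρ[1 - (K+1)ρ^K + Kρ^(K+1)] / [(1-ρ)(1-ρ^(K+1))]
L = 0.46853 × (1 - 4×0.10285 + 3×0.048189) / ((1 - 0.46853) × (1 - 0.048189)) = 0.6791 customers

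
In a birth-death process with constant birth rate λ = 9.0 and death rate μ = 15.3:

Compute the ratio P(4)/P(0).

For constant rates: P(n)/P(0) = (λ/μ)^n
P(4)/P(0) = (9.0/15.3)^4 = 0.5882^4 = 0.1197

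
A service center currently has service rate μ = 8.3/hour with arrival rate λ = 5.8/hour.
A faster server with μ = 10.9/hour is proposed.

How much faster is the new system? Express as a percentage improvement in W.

System 1: ρ₁ = 5.8/8.3 = 0.6988, W₁ = 1/(8.3-5.8) = 0.4000
System 2: ρ₂ = 5.8/10.9 = 0.5321, W₂ = 1/(10.9-5.8) = 0.1961
Improvement: (W₁-W₂)/W₁ = (0.4000-0.1961)/0.4000 = 50.98%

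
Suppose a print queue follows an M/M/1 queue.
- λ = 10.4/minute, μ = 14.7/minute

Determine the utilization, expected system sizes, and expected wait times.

Step 1: ρ = λ/μ = 10.4/14.7 = 0.7075
Step 2: L = λ/(μ-λ) = 10.4/4.30 = 2.4186
Step 3: Lq = λ²/(μ(μ-λ)) = 108.16/(14.7×4.30) = 1.7111
Step 4: W = 1/(μ-λ) = 1/4.30 = 0.23256
Step 5: Wq = λ/(μ(μ-λ)) = 10.4/(14.7×4.30) = 0.1645
Step 6: P(0) = 1-ρ = 0.2925
Verify: L = λW = 10.4×0.23256 = 2.4186 ✔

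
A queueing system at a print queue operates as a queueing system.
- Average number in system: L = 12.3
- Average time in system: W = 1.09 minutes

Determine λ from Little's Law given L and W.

Little's Law: L = λW, so λ = L/W
λ = 12.3/1.09 = 11.2844 jobs/minute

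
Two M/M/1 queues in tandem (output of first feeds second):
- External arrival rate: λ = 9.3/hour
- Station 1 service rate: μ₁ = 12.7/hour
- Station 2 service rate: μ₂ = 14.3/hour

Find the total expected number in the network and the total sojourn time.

By Jackson's theorem, each station behaves as independent M/M/1.
Station 1: ρ₁ = 9.3/12.7 = 0.7323, L₁ = ρ₁/(1-ρ₁) = λ/(μ₁-λ) = 9.3/3.40 = 2.7353
Station 2: ρ₂ = 9.3/14.3 = 0.6503, L₂ = ρ₂/(1-ρ₂) = λ/(μ₂-λ) = 9.3/5.00 = 1.8600
Total: L = L₁ + L₂ = 2.7353 + 1.8600 = 4.5953
W = L/λ = 4.5953/9.3 = 0.4941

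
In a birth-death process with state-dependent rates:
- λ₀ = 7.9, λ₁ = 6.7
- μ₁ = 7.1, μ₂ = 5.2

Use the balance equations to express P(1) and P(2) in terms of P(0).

Balance equations:
State 0: λ₀P₀ = μ₁P₁ → P₁ = (λ₀/μ₁)P₀ = (7.9/7.1)P₀ = 1.1127P₀
State 1: P₂ = (λ₀λ₁)/(μ₁μ₂)P₀ = (7.9×6.7)/(7.1×5.2)P₀ = 1.4336P₀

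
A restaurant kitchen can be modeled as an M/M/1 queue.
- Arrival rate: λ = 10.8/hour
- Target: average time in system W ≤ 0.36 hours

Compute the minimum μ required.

For M/M/1: W = 1/(μ-λ)
Need W ≤ 0.36, so 1/(μ-λ) ≤ 0.36
μ - λ ≥ 1/0.36 = 2.7778
μ ≥ 10.8 + 2.7778 = 13.5778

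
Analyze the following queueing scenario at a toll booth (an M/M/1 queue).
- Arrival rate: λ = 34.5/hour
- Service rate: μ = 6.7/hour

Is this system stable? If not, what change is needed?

Stability requires ρ = λ/(cμ) < 1
ρ = 34.5/(1 × 6.7) = 34.5/6.70 = 5.1493
Since 5.1493 ≥ 1, the system is UNSTABLE.
Queue grows without bound. Need μ > λ = 34.5.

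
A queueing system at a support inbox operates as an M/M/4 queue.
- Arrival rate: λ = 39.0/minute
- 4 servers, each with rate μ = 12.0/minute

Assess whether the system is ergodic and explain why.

Stability requires ρ = λ/(cμ) < 1
ρ = 39.0/(4 × 12.0) = 39.0/48.00 = 0.8125
Since 0.8125 < 1, the system is STABLE.
The servers are busy 81.25% of the time.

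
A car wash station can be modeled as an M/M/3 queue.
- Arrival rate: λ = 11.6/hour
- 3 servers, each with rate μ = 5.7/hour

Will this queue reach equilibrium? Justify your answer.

Stability requires ρ = λ/(cμ) < 1
ρ = 11.6/(3 × 5.7) = 11.6/17.10 = 0.6784
Since 0.6784 < 1, the system is STABLE.
The servers are busy 67.84% of the time.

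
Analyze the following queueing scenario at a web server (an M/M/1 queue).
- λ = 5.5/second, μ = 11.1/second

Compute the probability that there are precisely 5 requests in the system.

ρ = λ/μ = 5.5/11.1 = 0.4955
P(n) = (1-ρ)ρⁿ
P(5) = (1-0.4955) × 0.4955^5
P(5) = 0.5045 × 0.02987
P(5) = 0.01507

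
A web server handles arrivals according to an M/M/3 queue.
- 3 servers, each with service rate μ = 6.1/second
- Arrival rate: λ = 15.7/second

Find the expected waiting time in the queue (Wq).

Traffic intensity: ρ = λ/(cμ) = 15.7/(3×6.1) = 0.8579
Since ρ = 0.8579 < 1, system is stable.
Offered load a = λ/μ = cρ = 15.7/6.1 = 2.5738
P₀ = [ Σₙ₌₀^2 aⁿ/n! + a^3/(3!(1-ρ)) ]⁻¹
Σ = a^0/0! + a^1/1! + a^2/2! = 1.0000 + 2.5738 + 3.3121 = 6.8859
a^3/(3!(1-ρ)) = 17.04941/(6 × 0.1420765) = 20.0003
P₀ = 1/(6.8859 + 20.0003) = 0.03719
Lq = P₀·a^3·ρ / (3!(1-ρ)²) = 0.037194 × 17.0494 × 0.85792 / (6 × 0.020186) = 4.4919
Wq = Lq/λ = 4.4919/15.7 = 0.2861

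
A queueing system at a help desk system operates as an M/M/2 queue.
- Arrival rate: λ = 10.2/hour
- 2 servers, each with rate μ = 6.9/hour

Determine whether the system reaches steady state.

Stability requires ρ = λ/(cμ) < 1
ρ = 10.2/(2 × 6.9) = 10.2/13.80 = 0.7391
Since 0.7391 < 1, the system is STABLE.
The servers are busy 73.91% of the time.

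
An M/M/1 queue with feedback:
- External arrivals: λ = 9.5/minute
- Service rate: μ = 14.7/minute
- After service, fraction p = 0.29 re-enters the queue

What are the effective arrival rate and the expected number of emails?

Effective arrival rate: λ_eff = λ/(1-p) = 9.5/(1-0.29) = 9.5/0.71 = 13.38028
ρ = λ_eff/μ = 13.38028/14.7 = 0.910223
L = ρ/(1-ρ) = 0.910223/(1-0.910223) = 10.1387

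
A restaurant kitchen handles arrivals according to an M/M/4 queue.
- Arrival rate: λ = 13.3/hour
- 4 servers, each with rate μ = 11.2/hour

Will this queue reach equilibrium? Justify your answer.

Stability requires ρ = λ/(cμ) < 1
ρ = 13.3/(4 × 11.2) = 13.3/44.80 = 0.2969
Since 0.2969 < 1, the system is STABLE.
The servers are busy 29.69% of the time.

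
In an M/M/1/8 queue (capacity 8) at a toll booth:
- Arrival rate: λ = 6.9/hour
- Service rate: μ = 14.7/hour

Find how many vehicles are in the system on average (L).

ρ = λ/μ = 6.9/14.7 = 0.4693878
P₀ = (1-ρ)/(1-ρ^(K+1)) = (1-0.4693878)/(1-0.4693878^9) = 0.5306/0.9989 = 0.5312
P_K = P₀×ρ^K = 0.5312 × 0.4693878^8 = 0.5312 × 0.002356 = 0.001252
L = ρ[1 - (K+1)ρ^K + Kρ^(K+1)] / [(1-ρ)(1-ρ^(K+1))]
L = 0.4693878 × (1 - 9×0.00235643 + 8×0.00110608) / ((1 - 0.4693878) × (1 - 0.00110608)) = 0.8746 vehicles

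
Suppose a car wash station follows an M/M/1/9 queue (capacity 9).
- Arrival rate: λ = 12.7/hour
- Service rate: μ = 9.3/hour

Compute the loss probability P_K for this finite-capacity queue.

ρ = λ/μ = 12.7/9.3 = 1.3656
P₀ = (1-ρ)/(1-ρ^(K+1)) = (1-1.3656)/(1-1.3656^10) = -0.3656/-21.5546 = 0.01696
P_K = P₀×ρ^K = 0.01696 × 1.3656^9 = 0.01696 × 16.5163 = 0.2801
Blocking probability = 28.01%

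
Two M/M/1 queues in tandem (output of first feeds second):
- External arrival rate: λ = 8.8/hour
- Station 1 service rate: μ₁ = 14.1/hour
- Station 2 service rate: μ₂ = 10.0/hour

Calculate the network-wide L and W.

By Jackson's theorem, each station behaves as independent M/M/1.
Station 1: ρ₁ = 8.8/14.1 = 0.6241, L₁ = ρ₁/(1-ρ₁) = λ/(μ₁-λ) = 8.8/5.30 = 1.6604
Station 2: ρ₂ = 8.8/10.0 = 0.8800, L₂ = ρ₂/(1-ρ₂) = λ/(μ₂-λ) = 8.8/1.20 = 7.3333
Total: L = L₁ + L₂ = 1.6604 + 7.3333 = 8.9937
W = L/λ = 8.9937/8.8 = 1.0220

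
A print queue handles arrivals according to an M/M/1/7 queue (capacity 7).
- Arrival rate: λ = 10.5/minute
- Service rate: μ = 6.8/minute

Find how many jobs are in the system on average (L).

ρ = λ/μ = 10.5/6.8 = 1.54412
P₀ = (1-ρ)/(1-ρ^(K+1)) = (1-1.54412)/(1-1.54412^8) = -0.5441/-31.3183 = 0.01737
P_K = P₀×ρ^K = 0.01737 × 1.54412^7 = 0.01737 × 20.9299 = 0.3636
L = ρ[1 - (K+1)ρ^K + Kρ^(K+1)] / [(1-ρ)(1-ρ^(K+1))]
L = 1.54412 × (1 - 8×20.9299 + 7×32.3183) / ((1 - 1.54412) × (1 - 32.3183)) = 5.4176 jobs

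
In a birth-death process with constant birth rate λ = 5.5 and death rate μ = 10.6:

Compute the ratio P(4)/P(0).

For constant rates: P(n)/P(0) = (λ/μ)^n
P(4)/P(0) = (5.5/10.6)^4 = 0.51887^4 = 0.07248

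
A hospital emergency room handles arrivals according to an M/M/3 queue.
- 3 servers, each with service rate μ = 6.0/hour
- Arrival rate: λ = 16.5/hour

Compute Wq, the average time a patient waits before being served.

Traffic intensity: ρ = λ/(cμ) = 16.5/(3×6.0) = 0.9167
Since ρ = 0.9167 < 1, system is stable.
Offered load a = λ/μ = cρ = 16.5/6.0 = 2.7500
P₀ = [ Σₙ₌₀^2 aⁿ/n! + a^3/(3!(1-ρ)) ]⁻¹
Σ = a^0/0! + a^1/1! + a^2/2! = 1.0000 + 2.7500 + 3.7812 = 7.5312
a^3/(3!(1-ρ)) = 20.7969/(6 × 0.08333) = 41.5937
P₀ = 1/(7.5312 + 41.5937) = 0.02036
Lq = P₀·a^3·ρ / (3!(1-ρ)²) = 0.020356 × 20.7969 × 0.91667 / (6 × 0.0069444) = 9.3136
Wq = Lq/λ = 9.3136/16.5 = 0.5645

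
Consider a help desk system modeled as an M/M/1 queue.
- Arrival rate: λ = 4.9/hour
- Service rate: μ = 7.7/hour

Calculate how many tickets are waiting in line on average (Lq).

ρ = λ/μ = 4.9/7.7 = 0.6364
For M/M/1: Lq = λ²/(μ(μ-λ))
Lq = 24.01/(7.7 × 2.80)
Lq = 1.1136 tickets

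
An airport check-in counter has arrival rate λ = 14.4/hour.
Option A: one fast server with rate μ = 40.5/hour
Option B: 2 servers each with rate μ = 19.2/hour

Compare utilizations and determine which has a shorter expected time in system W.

Option A: single server μ = 40.5 (M/M/1)
  ρ_A = 14.4/40.5 = 0.3556
  W_A = 1/(μ-λ) = 1/(40.5-14.4) = 1/26.10 = 0.03831

Option B: 2 servers μ = 19.2 (M/M/2)
  ρ_B = λ/(cμ) = 14.4/(2×19.2) = 0.3750
  Offered load a = λ/μ = cρ = 14.4/19.2 = 0.7500
  P₀ = [ Σₙ₌₀^1 aⁿ/n! + a^2/(2!(1-ρ)) ]⁻¹
  Σ = a^0/0! + a^1/1! = 1.0000 + 0.7500 = 1.7500
  a^2/(2!(1-ρ)) = 0.5625/(2 × 0.6250) = 0.4500
  P₀ = 1/(1.7500 + 0.4500) = 0.4545
  Lq = P₀·a^2·ρ / (2!(1-ρ)²) = 0.4545 × 0.5625 × 0.3750 / (2 × 0.3906) = 0.1227
  Wq_B = Lq/λ = 0.122727/14.4 = 0.0085227
  W_B = Wq_B + 1/μ = 0.0085227 + 0.052083 = 0.06061

Since W_A = 0.03831 < W_B = 0.06061, Option A (single fast server) has the shorter time in system.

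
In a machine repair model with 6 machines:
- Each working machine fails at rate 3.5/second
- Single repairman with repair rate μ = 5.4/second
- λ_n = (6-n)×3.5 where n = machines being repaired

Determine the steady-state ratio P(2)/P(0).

P(2)/P(0) = ∏_{i=0}^{2-1} λ_i/μ_{i+1}
= (6-0)×3.5/5.4 × (6-1)×3.5/5.4
= 12.6029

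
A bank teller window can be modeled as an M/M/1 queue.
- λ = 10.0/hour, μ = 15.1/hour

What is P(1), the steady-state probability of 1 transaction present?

ρ = λ/μ = 10.0/15.1 = 0.6623
P(n) = (1-ρ)ρⁿ
P(1) = (1-0.6623) × 0.6623^1
P(1) = 0.3377 × 0.6623
P(1) = 0.2237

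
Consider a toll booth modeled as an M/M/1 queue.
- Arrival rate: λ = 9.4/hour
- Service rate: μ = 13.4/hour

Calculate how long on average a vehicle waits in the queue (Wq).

First, compute utilization: ρ = λ/μ = 9.4/13.4 = 0.7015
For M/M/1: Wq = λ/(μ(μ-λ))
Wq = 9.4/(13.4 × (13.4-9.4))
Wq = 9.4/(13.4 × 4.00)
Wq = 0.1754 hours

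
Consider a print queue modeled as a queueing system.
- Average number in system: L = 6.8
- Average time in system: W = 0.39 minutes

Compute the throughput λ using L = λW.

Little's Law: L = λW, so λ = L/W
λ = 6.8/0.39 = 17.4359 jobs/minute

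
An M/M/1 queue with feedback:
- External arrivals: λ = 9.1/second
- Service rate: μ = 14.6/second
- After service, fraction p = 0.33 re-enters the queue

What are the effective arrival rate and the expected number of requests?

Effective arrival rate: λ_eff = λ/(1-p) = 9.1/(1-0.33) = 9.1/0.67 = 13.5821
ρ = λ_eff/μ = 13.5821/14.6 = 0.93028
L = ρ/(1-ρ) = 0.93028/(1-0.93028) = 13.3431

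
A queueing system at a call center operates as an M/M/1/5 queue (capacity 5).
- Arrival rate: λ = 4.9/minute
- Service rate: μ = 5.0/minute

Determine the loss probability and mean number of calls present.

ρ = λ/μ = 4.9/5.0 = 0.9800
P₀ = (1-ρ)/(1-ρ^(K+1)) = (1-0.9800)/(1-0.9800^6) = 0.020000/0.11416 = 0.1752
P_K = P₀×ρ^K = 0.1752 × 0.9800^5 = 0.1752 × 0.9039 = 0.1584
Blocking probability P_5 = 0.1584 (15.84%)
L = ρ[1 - (K+1)ρ^K + Kρ^(K+1)] / [(1-ρ)(1-ρ^(K+1))]
L = 0.9800 × (1 - 6×0.9039208 + 5×0.8858424) / ((1 - 0.9800) × (1 - 0.8858424)) = 2.4411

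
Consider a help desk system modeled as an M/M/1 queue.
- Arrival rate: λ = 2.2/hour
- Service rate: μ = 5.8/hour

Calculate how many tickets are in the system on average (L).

ρ = λ/μ = 2.2/5.8 = 0.3793
For M/M/1: L = λ/(μ-λ)
L = 2.2/(5.8-2.2) = 2.2/3.60
L = 0.6111 tickets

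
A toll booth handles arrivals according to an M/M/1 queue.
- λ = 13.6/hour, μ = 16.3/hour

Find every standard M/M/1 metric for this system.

Step 1: ρ = λ/μ = 13.6/16.3 = 0.8344
Step 2: L = λ/(μ-λ) = 13.6/2.70 = 5.0370
Step 3: Lq = λ²/(μ(μ-λ)) = 184.96/(16.3×2.70) = 4.2027
Step 4: W = 1/(μ-λ) = 1/2.70 = 0.37037
Step 5: Wq = λ/(μ(μ-λ)) = 13.6/(16.3×2.70) = 0.3090
Step 6: P(0) = 1-ρ = 0.1656
Verify: L = λW = 13.6×0.37037 = 5.0370 ✔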